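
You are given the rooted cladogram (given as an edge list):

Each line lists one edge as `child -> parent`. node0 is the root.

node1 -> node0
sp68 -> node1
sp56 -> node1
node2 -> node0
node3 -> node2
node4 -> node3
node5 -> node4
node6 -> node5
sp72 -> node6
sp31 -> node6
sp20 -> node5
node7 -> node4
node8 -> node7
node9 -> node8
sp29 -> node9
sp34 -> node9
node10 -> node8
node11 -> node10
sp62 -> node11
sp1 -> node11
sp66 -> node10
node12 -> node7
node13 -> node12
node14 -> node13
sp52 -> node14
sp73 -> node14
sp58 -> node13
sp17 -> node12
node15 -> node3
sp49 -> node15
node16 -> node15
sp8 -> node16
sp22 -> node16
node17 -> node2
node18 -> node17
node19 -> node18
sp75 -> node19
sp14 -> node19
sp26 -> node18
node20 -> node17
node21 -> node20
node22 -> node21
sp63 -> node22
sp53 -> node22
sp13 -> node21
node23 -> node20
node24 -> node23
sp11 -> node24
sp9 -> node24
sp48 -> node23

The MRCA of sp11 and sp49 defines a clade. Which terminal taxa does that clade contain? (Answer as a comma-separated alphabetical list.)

Tracing sp11: it sits inside (sp11,sp9).
Tracing sp49: it sits inside (sp49,(sp8,sp22)).
The smallest clade enclosing both is (((((sp72,sp31),sp20),(((sp29,sp34),((sp62,sp1),sp66)),(((sp52,sp73),sp58),sp17))),(sp49,(sp8,sp22))),(((sp75,sp14),sp26),(((sp63,sp53),sp13),((sp11,sp9),sp48)))); the answer is its 24 terminal taxa in alphabetical order.

sp1, sp11, sp13, sp14, sp17, sp20, sp22, sp26, sp29, sp31, sp34, sp48, sp49, sp52, sp53, sp58, sp62, sp63, sp66, sp72, sp73, sp75, sp8, sp9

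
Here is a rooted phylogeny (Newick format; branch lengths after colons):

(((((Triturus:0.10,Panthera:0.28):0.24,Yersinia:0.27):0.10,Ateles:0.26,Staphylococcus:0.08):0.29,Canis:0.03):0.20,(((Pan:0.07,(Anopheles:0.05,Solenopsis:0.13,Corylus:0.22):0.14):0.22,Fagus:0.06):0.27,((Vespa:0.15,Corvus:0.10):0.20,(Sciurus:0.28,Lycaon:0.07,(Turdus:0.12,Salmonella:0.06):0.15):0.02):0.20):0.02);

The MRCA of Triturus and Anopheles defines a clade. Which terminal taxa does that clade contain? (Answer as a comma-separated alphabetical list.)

Tracing Triturus: it sits inside (Triturus,Panthera).
Tracing Anopheles: it sits inside (Anopheles,Solenopsis,Corylus).
The smallest clade enclosing both is the whole tree (their MRCA is the root), so the answer is all 17 tips in alphabetical order.

Anopheles, Ateles, Canis, Corvus, Corylus, Fagus, Lycaon, Pan, Panthera, Salmonella, Sciurus, Solenopsis, Staphylococcus, Triturus, Turdus, Vespa, Yersinia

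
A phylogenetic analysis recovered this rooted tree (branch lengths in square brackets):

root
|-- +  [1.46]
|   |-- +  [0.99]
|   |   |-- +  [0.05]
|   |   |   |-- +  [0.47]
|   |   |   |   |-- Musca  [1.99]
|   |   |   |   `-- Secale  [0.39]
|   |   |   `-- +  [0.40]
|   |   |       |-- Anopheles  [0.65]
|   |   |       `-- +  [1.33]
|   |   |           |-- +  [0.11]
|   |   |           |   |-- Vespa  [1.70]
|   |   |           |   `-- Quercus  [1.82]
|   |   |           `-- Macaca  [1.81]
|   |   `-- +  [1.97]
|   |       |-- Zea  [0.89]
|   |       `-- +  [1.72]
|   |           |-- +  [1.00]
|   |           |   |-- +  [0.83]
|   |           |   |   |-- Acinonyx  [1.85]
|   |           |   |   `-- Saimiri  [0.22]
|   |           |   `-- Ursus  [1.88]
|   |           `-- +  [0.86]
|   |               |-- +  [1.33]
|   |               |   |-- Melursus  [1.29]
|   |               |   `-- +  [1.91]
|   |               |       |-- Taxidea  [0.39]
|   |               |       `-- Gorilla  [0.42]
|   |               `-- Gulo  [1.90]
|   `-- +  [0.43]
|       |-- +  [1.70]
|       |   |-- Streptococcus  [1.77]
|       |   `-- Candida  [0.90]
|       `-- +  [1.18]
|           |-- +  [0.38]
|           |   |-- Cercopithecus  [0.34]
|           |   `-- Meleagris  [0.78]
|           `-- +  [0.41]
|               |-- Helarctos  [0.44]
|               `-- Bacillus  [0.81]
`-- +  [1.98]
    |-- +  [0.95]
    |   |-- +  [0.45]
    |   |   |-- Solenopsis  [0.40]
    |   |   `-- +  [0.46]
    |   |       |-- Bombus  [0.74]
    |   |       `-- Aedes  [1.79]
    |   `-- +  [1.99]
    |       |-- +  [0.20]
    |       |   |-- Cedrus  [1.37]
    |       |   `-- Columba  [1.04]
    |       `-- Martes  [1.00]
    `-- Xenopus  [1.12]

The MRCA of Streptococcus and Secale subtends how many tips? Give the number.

The MRCA of Streptococcus and Secale is the node subtending ((((Musca,Secale),(Anopheles,((Vespa,Quercus),Macaca))),(Zea,(((Acinonyx,Saimiri),Ursus),((Melursus,(Taxidea,Gorilla)),Gulo)))),((Streptococcus,Candida),((Cercopithecus,Meleagris),(Helarctos,Bacillus)))).
That clade contains 20 terminal taxa: Acinonyx, Anopheles, Bacillus, Candida, Cercopithecus, Gorilla, Gulo, Helarctos, Macaca, Meleagris, Melursus, Musca, Quercus, Saimiri, Secale, Streptococcus, Taxidea, Ursus, Vespa, Zea.

20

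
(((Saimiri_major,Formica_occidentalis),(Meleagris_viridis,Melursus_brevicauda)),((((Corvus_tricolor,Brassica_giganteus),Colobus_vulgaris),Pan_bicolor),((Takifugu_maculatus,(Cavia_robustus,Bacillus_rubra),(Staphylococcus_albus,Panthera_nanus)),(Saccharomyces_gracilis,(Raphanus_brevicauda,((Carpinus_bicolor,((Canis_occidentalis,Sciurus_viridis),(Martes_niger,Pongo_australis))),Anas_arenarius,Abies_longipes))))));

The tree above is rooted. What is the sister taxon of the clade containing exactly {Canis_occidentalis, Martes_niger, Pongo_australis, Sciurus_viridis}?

Carpinus_bicolor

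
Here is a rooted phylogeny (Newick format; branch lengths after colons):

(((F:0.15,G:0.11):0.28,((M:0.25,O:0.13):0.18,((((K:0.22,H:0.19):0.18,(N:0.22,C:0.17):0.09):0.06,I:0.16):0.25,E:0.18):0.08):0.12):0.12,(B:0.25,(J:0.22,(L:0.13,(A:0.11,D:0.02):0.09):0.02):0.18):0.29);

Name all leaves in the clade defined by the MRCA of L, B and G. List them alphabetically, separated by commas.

Tracing L: it sits inside (L,(A,D)).
Tracing B: it sits inside (B,(J,(L,(A,D)))).
Tracing G: it sits inside (F,G).
The smallest clade enclosing all 3 is the whole tree (their MRCA is the root), so the answer is all 15 tips in alphabetical order.

A, B, C, D, E, F, G, H, I, J, K, L, M, N, O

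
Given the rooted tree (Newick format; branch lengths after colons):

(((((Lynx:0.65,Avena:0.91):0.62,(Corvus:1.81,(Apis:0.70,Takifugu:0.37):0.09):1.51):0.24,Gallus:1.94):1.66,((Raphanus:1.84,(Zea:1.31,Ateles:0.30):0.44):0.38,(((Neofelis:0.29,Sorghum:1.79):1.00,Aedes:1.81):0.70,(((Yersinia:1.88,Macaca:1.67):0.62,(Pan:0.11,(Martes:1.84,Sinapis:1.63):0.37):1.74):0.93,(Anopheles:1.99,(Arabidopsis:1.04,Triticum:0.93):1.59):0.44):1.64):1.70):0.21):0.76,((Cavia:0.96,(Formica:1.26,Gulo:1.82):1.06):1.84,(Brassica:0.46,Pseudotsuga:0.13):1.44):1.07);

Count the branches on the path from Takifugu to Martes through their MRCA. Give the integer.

The MRCA of Takifugu and Martes is the node subtending ((((Lynx,Avena),(Corvus,(Apis,Takifugu))),Gallus),((Raphanus,(Zea,Ateles)),(((Neofelis,Sorghum),Aedes),(((Yersinia,Macaca),(Pan,(Martes,Sinapis))),(Anopheles,(Arabidopsis,Triticum)))))).
From Takifugu up to that node: 5 branches. From Martes up to the same node: 7 branches. Total: 5 + 7 = 12.

12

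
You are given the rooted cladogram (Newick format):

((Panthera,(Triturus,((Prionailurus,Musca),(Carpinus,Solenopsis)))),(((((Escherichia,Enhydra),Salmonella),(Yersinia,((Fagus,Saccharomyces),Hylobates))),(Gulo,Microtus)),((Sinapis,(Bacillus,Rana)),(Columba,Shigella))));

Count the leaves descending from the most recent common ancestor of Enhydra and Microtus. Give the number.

9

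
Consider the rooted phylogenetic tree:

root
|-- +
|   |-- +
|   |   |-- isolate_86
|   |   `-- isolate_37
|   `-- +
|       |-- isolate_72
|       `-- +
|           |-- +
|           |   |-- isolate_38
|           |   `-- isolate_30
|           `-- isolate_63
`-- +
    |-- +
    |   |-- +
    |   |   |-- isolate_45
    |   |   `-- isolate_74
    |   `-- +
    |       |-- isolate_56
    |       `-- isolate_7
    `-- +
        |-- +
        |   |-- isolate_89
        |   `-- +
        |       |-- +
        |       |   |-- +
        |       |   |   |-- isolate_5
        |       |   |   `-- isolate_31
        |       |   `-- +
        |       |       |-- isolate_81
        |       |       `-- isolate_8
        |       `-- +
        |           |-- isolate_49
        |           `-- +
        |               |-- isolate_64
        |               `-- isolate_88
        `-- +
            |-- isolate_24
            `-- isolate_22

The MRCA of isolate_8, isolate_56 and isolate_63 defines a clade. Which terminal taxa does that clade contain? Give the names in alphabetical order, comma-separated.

Tracing isolate_8: it sits inside (isolate_81,isolate_8).
Tracing isolate_56: it sits inside (isolate_56,isolate_7).
Tracing isolate_63: it sits inside ((isolate_38,isolate_30),isolate_63).
The smallest clade enclosing all 3 is the whole tree (their MRCA is the root), so the answer is all 20 tips in alphabetical order.

isolate_22, isolate_24, isolate_30, isolate_31, isolate_37, isolate_38, isolate_45, isolate_49, isolate_5, isolate_56, isolate_63, isolate_64, isolate_7, isolate_72, isolate_74, isolate_8, isolate_81, isolate_86, isolate_88, isolate_89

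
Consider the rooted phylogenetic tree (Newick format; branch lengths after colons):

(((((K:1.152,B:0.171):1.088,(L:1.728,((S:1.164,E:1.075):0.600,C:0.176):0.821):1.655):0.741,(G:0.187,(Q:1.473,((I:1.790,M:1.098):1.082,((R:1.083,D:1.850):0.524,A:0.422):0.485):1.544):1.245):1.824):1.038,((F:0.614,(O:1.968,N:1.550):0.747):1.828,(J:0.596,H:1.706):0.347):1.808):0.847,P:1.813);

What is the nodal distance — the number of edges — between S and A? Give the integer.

The MRCA of S and A is the node subtending (((K,B),(L,((S,E),C))),(G,(Q,((I,M),((R,D),A))))).
From S up to that node: 5 branches. From A up to the same node: 5 branches. Total: 5 + 5 = 10.

10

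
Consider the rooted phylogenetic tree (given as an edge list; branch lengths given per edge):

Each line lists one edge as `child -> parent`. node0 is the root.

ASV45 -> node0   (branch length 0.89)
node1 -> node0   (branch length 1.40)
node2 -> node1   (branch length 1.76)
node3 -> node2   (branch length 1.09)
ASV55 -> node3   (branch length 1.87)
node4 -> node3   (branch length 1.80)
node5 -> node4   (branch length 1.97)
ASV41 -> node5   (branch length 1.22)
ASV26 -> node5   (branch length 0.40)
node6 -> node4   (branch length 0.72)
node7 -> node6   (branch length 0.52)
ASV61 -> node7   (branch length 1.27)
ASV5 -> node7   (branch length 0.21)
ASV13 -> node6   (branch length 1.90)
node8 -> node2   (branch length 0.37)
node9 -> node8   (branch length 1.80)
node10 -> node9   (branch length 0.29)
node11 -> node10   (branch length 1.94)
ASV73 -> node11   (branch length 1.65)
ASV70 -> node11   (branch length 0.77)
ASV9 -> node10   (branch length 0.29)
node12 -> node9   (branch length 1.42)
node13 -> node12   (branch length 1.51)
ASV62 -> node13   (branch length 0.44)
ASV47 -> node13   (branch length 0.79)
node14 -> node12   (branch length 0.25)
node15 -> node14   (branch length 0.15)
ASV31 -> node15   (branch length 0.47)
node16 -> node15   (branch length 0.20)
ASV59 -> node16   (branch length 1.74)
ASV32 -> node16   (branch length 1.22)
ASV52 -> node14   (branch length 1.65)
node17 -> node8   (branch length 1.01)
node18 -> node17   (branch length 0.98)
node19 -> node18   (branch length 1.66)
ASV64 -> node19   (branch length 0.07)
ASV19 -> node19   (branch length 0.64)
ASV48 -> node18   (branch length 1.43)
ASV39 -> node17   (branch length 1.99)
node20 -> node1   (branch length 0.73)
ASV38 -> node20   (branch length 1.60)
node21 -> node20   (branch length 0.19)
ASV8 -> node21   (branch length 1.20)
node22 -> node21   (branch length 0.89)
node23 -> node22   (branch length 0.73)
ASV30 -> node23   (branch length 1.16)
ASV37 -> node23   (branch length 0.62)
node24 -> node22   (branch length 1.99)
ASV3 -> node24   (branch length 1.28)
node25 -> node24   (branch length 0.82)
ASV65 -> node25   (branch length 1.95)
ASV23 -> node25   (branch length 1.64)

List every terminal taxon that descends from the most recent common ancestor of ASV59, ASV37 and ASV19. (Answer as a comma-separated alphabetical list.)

ASV13, ASV19, ASV23, ASV26, ASV3, ASV30, ASV31, ASV32, ASV37, ASV38, ASV39, ASV41, ASV47, ASV48, ASV5, ASV52, ASV55, ASV59, ASV61, ASV62, ASV64, ASV65, ASV70, ASV73, ASV8, ASV9

Tracing ASV59: it sits inside (ASV59,ASV32).
Tracing ASV37: it sits inside (ASV30,ASV37).
Tracing ASV19: it sits inside (ASV64,ASV19).
The smallest clade enclosing all 3 is (((ASV55,((ASV41,ASV26),((ASV61,ASV5),ASV13))),((((ASV73,ASV70),ASV9),((ASV62,ASV47),((ASV31,(ASV59,ASV32)),ASV52))),(((ASV64,ASV19),ASV48),ASV39))),(ASV38,(ASV8,((ASV30,ASV37),(ASV3,(ASV65,ASV23)))))); the answer is its 26 terminal taxa in alphabetical order.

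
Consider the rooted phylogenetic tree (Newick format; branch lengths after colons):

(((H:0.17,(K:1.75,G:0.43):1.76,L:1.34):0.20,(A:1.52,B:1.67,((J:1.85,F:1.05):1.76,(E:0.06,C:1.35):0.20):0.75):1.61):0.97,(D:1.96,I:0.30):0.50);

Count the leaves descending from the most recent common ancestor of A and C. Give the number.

The MRCA of A and C is the node subtending (A,B,((J,F),(E,C))).
That clade contains 6 terminal taxa: A, B, C, E, F, J.

6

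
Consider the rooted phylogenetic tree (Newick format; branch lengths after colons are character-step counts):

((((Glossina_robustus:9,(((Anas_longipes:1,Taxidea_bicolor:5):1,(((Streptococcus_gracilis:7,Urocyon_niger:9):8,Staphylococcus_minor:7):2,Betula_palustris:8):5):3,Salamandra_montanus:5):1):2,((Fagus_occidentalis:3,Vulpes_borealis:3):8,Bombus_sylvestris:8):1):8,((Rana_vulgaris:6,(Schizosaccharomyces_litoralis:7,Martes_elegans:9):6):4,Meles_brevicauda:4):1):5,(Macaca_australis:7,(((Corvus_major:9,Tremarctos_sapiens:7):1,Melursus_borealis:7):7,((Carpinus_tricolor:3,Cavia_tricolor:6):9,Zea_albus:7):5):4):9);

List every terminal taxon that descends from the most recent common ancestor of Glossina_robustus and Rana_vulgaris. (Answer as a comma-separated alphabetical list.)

Tracing Glossina_robustus: it sits inside (Glossina_robustus,(((Anas_longipes,Taxidea_bicolor),(((Streptococcus_gracilis,Urocyon_niger),Staphylococcus_minor),Betula_palustris)),Salamandra_montanus)).
Tracing Rana_vulgaris: it sits inside (Rana_vulgaris,(Schizosaccharomyces_litoralis,Martes_elegans)).
The smallest clade enclosing both is (((Glossina_robustus,(((Anas_longipes,Taxidea_bicolor),(((Streptococcus_gracilis,Urocyon_niger),Staphylococcus_minor),Betula_palustris)),Salamandra_montanus)),((Fagus_occidentalis,Vulpes_borealis),Bombus_sylvestris)),((Rana_vulgaris,(Schizosaccharomyces_litoralis,Martes_elegans)),Meles_brevicauda)); the answer is its 15 terminal taxa in alphabetical order.

Anas_longipes, Betula_palustris, Bombus_sylvestris, Fagus_occidentalis, Glossina_robustus, Martes_elegans, Meles_brevicauda, Rana_vulgaris, Salamandra_montanus, Schizosaccharomyces_litoralis, Staphylococcus_minor, Streptococcus_gracilis, Taxidea_bicolor, Urocyon_niger, Vulpes_borealis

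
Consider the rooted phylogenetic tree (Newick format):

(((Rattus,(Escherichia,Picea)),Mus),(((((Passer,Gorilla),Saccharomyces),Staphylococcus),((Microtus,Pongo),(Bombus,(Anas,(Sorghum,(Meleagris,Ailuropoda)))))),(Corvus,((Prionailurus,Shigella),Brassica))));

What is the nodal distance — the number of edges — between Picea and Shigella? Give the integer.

The MRCA of Picea and Shigella is the root of the tree.
From Picea up to that node: 4 branches. From Shigella up to the same node: 5 branches. Total: 4 + 5 = 9.

9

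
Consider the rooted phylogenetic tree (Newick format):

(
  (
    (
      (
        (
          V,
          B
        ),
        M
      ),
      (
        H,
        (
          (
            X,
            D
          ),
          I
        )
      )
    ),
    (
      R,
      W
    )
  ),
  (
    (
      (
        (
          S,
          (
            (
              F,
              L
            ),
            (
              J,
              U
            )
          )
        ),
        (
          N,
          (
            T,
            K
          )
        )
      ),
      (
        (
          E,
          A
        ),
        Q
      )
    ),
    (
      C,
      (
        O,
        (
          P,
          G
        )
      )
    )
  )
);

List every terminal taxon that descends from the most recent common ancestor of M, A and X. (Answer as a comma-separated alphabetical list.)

A, B, C, D, E, F, G, H, I, J, K, L, M, N, O, P, Q, R, S, T, U, V, W, X

Tracing M: it sits inside ((V,B),M).
Tracing A: it sits inside (E,A).
Tracing X: it sits inside (X,D).
The smallest clade enclosing all 3 is the whole tree (their MRCA is the root), so the answer is all 24 tips in alphabetical order.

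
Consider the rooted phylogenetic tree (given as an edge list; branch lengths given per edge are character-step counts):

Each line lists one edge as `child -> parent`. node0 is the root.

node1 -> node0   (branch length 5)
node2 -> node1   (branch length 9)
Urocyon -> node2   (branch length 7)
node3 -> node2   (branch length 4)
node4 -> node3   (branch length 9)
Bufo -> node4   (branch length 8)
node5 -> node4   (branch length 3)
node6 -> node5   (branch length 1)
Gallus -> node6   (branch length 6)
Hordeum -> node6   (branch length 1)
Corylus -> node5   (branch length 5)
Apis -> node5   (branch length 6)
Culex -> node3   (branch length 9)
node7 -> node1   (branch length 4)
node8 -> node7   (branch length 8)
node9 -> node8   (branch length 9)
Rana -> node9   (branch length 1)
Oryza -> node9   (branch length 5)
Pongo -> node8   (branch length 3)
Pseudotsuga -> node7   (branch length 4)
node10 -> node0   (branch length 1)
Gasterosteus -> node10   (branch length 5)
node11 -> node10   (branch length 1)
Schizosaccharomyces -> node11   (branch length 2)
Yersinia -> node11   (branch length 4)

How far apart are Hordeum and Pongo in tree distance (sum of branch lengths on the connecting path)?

42

The path runs Hordeum → … → MRCA → … → Pongo; the MRCA is the node subtending ((Urocyon,((Bufo,((Gallus,Hordeum),Corylus,Apis)),Culex)),(((Rana,Oryza),Pongo),Pseudotsuga)).
Branch lengths along that path: 1 + 1 + 3 + 9 + 4 + 9 + 4 + 8 + 3 = 42.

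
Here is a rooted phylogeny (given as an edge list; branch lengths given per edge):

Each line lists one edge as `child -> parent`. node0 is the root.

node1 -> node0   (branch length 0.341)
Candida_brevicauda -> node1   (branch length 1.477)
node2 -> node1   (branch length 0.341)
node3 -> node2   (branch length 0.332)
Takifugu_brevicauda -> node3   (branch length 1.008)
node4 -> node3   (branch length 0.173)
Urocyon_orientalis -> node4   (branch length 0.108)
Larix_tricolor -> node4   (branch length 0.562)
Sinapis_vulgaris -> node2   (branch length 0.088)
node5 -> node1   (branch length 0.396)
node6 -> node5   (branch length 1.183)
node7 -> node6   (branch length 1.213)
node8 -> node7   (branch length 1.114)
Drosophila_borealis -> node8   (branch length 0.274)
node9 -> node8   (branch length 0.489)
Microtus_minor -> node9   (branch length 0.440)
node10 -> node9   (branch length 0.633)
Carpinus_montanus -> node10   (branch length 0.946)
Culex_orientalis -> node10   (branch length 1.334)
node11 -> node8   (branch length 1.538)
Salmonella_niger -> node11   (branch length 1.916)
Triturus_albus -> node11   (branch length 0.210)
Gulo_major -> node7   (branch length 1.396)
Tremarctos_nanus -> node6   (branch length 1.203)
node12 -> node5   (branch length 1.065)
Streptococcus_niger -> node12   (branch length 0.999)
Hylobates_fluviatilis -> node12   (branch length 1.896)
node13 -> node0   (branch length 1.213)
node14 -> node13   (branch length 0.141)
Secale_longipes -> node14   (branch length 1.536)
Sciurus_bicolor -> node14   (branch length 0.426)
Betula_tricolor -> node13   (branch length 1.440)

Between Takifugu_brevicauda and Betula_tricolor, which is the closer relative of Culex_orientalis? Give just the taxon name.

The MRCA of Culex_orientalis and Takifugu_brevicauda subtends (Candida_brevicauda,((Takifugu_brevicauda,(Urocyon_orientalis,Larix_tricolor)),Sinapis_vulgaris),((((Drosophila_borealis,(Microtus_minor,(Carpinus_montanus,Culex_orientalis)),(Salmonella_niger,Triturus_albus)),Gulo_major),Tremarctos_nanus),(Streptococcus_niger,Hylobates_fluviatilis))) (15 taxa).
The MRCA of Culex_orientalis and Betula_tricolor is the root, subtending the entire tree (18 taxa).
The first is nested inside the second, so Culex_orientalis shares a more recent common ancestor with Takifugu_brevicauda.

Takifugu_brevicauda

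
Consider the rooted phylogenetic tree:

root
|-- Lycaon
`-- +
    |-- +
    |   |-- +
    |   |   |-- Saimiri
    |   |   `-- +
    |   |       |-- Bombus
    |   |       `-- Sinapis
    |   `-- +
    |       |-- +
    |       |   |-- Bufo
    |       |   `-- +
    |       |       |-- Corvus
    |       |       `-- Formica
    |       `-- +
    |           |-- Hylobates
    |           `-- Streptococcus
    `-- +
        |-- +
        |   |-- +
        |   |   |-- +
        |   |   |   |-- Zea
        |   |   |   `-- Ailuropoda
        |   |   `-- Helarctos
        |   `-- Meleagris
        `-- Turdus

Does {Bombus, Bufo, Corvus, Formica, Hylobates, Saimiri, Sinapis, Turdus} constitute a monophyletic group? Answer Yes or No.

No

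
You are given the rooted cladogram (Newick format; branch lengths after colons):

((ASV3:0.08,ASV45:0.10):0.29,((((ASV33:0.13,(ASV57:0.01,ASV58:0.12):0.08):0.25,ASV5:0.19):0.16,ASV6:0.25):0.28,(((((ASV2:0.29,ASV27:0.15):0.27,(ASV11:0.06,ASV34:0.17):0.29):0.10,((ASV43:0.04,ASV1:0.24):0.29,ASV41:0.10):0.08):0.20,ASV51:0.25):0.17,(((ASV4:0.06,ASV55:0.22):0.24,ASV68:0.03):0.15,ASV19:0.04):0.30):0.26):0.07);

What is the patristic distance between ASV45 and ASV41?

The path runs ASV45 → … → MRCA → … → ASV41; the MRCA is the root of the tree.
Branch lengths along that path: 0.10 + 0.29 + 0.07 + 0.26 + 0.17 + 0.20 + 0.08 + 0.10 = 1.27.

1.27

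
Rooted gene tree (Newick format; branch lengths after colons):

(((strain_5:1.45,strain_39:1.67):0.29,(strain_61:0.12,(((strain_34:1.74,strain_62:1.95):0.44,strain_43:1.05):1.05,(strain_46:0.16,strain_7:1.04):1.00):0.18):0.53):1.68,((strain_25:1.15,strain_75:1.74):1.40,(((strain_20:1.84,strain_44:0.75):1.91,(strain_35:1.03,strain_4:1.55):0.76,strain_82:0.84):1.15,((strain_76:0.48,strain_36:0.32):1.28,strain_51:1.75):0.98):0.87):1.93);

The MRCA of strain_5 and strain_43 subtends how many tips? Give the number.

8

The MRCA of strain_5 and strain_43 is the node subtending ((strain_5,strain_39),(strain_61,(((strain_34,strain_62),strain_43),(strain_46,strain_7)))).
That clade contains 8 terminal taxa: strain_34, strain_39, strain_43, strain_46, strain_5, strain_61, strain_62, strain_7.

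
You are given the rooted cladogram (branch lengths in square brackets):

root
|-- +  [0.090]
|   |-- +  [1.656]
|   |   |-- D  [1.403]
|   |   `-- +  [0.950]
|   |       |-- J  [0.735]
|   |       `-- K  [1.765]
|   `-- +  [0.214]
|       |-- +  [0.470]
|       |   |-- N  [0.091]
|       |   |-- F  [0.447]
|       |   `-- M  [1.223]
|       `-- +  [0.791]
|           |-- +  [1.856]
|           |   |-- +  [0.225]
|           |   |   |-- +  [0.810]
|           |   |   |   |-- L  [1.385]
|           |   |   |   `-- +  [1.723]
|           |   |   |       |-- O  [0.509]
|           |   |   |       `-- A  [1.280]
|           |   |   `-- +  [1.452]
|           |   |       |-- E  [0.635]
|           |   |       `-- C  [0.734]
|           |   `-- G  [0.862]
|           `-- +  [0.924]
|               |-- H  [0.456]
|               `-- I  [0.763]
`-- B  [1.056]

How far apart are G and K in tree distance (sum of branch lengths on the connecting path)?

8.094

The path runs G → … → MRCA → … → K; the MRCA is the node subtending ((D,(J,K)),((N,F,M),((((L,(O,A)),(E,C)),G),(H,I)))).
Branch lengths along that path: 0.862 + 1.856 + 0.791 + 0.214 + 1.656 + 0.950 + 1.765 = 8.094.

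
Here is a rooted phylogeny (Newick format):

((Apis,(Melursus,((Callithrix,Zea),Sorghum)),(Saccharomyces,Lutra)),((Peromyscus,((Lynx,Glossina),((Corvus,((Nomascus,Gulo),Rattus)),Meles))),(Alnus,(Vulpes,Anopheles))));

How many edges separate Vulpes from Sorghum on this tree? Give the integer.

8

The MRCA of Vulpes and Sorghum is the root of the tree.
From Vulpes up to that node: 4 branches. From Sorghum up to the same node: 4 branches. Total: 4 + 4 = 8.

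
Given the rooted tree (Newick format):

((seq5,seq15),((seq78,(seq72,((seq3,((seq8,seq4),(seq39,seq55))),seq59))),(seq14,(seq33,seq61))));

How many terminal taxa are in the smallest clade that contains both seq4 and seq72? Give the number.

The MRCA of seq4 and seq72 is the node subtending (seq72,((seq3,((seq8,seq4),(seq39,seq55))),seq59)).
That clade contains 7 terminal taxa: seq3, seq39, seq4, seq55, seq59, seq72, seq8.

7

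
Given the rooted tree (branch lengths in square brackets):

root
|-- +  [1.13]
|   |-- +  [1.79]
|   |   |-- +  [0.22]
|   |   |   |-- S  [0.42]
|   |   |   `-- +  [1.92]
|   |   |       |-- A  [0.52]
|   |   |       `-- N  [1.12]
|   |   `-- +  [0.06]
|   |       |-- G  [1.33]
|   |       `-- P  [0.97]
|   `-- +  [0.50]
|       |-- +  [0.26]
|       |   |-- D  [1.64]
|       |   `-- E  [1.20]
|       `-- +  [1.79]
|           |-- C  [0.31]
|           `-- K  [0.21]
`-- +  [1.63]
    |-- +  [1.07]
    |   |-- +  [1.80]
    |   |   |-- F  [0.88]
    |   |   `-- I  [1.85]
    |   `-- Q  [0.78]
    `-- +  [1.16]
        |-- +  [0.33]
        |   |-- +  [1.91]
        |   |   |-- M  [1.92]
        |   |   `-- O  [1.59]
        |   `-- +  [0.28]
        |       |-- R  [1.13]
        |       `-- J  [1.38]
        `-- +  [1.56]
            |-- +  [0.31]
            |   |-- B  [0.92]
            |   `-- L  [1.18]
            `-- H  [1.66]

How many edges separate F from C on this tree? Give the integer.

8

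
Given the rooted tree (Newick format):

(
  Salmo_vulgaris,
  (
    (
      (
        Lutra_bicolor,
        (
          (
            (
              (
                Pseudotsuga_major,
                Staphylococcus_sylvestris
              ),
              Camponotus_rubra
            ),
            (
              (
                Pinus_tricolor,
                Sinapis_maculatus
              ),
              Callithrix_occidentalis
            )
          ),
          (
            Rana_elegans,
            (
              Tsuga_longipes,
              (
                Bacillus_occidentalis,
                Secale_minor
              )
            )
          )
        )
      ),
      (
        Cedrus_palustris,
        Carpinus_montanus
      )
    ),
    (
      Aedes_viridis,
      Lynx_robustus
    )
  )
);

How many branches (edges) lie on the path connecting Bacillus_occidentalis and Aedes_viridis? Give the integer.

9

The MRCA of Bacillus_occidentalis and Aedes_viridis is the node subtending (((Lutra_bicolor,((((Pseudotsuga_major,Staphylococcus_sylvestris),Camponotus_rubra),((Pinus_tricolor,Sinapis_maculatus),Callithrix_occidentalis)),(Rana_elegans,(Tsuga_longipes,(Bacillus_occidentalis,Secale_minor))))),(Cedrus_palustris,Carpinus_montanus)),(Aedes_viridis,Lynx_robustus)).
From Bacillus_occidentalis up to that node: 7 branches. From Aedes_viridis up to the same node: 2 branches. Total: 7 + 2 = 9.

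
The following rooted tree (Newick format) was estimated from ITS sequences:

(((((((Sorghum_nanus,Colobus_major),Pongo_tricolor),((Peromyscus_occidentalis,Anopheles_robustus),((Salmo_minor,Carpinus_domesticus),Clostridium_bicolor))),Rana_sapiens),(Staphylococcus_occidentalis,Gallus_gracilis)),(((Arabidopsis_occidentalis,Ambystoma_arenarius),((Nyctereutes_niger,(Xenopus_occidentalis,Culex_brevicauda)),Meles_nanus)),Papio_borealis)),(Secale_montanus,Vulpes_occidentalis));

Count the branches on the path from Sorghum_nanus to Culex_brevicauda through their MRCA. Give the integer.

The MRCA of Sorghum_nanus and Culex_brevicauda is the node subtending ((((((Sorghum_nanus,Colobus_major),Pongo_tricolor),((Peromyscus_occidentalis,Anopheles_robustus),((Salmo_minor,Carpinus_domesticus),Clostridium_bicolor))),Rana_sapiens),(Staphylococcus_occidentalis,Gallus_gracilis)),(((Arabidopsis_occidentalis,Ambystoma_arenarius),((Nyctereutes_niger,(Xenopus_occidentalis,Culex_brevicauda)),Meles_nanus)),Papio_borealis)).
From Sorghum_nanus up to that node: 6 branches. From Culex_brevicauda up to the same node: 6 branches. Total: 6 + 6 = 12.

12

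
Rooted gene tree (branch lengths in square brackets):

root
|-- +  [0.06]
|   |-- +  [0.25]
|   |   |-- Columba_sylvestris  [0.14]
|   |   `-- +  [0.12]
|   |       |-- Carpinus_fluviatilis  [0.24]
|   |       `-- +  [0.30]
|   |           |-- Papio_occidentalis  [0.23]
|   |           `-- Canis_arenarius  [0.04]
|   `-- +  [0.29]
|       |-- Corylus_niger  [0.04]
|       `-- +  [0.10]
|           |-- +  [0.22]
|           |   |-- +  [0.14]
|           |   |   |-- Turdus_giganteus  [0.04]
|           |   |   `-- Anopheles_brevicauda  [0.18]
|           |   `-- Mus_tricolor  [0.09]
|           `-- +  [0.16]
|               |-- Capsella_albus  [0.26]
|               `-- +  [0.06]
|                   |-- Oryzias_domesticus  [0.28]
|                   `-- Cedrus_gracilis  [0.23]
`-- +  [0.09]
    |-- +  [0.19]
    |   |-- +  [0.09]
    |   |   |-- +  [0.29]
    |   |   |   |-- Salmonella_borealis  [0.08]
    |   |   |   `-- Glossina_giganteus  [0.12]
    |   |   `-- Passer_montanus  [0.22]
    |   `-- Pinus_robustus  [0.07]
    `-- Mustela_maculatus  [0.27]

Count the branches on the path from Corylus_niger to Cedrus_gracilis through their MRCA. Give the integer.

The MRCA of Corylus_niger and Cedrus_gracilis is the node subtending (Corylus_niger,(((Turdus_giganteus,Anopheles_brevicauda),Mus_tricolor),(Capsella_albus,(Oryzias_domesticus,Cedrus_gracilis)))).
From Corylus_niger up to that node: 1 branch. From Cedrus_gracilis up to the same node: 4 branches. Total: 1 + 4 = 5.

5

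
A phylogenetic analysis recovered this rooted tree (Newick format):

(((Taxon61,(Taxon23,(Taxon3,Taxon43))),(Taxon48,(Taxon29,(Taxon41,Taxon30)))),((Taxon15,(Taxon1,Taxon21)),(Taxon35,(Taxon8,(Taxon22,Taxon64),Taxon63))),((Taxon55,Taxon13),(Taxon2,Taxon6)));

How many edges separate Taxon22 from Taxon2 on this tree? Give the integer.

8

The MRCA of Taxon22 and Taxon2 is the root of the tree.
From Taxon22 up to that node: 5 branches. From Taxon2 up to the same node: 3 branches. Total: 5 + 3 = 8.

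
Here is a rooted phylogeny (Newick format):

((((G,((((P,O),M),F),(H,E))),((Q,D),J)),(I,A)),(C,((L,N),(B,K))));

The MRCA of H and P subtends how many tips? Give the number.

The MRCA of H and P is the node subtending ((((P,O),M),F),(H,E)).
That clade contains 6 terminal taxa: E, F, H, M, O, P.

6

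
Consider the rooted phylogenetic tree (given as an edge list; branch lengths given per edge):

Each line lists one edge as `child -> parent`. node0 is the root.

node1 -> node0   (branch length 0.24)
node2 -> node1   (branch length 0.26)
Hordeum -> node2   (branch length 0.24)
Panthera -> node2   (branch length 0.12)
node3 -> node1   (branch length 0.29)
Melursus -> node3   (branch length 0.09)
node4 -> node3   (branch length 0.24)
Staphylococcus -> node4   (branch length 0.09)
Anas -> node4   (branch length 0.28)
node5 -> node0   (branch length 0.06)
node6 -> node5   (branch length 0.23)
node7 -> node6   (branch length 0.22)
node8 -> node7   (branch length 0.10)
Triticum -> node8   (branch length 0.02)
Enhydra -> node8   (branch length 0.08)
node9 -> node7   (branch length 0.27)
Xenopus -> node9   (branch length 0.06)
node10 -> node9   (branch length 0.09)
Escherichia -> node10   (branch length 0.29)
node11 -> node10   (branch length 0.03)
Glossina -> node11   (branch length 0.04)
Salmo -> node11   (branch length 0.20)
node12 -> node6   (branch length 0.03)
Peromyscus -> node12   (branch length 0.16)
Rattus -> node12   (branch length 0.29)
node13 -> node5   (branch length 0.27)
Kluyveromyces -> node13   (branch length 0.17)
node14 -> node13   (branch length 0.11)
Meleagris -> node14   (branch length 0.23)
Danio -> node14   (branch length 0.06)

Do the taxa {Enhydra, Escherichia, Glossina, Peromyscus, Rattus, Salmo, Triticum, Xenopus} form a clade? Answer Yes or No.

Yes

The most recent common ancestor of these taxa subtends (((Triticum,Enhydra),(Xenopus,(Escherichia,(Glossina,Salmo)))),(Peromyscus,Rattus)).
That clade has exactly 8 tips — every listed taxon and nothing else — so the group is monophyletic.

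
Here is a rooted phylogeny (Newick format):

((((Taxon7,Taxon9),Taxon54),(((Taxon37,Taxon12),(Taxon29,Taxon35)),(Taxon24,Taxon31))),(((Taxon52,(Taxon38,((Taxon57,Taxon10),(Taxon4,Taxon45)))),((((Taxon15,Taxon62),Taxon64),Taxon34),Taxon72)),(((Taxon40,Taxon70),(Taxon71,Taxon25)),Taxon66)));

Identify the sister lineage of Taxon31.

Taxon24

Taxon31 attaches to the tree at the node subtending (Taxon24,Taxon31).
The other lineage descending from that same node — the sister group — is the single tip Taxon24.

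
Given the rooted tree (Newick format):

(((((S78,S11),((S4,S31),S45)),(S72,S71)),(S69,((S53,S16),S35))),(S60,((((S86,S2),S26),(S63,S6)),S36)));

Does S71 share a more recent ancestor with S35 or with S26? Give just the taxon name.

S35

The MRCA of S71 and S35 subtends ((((S78,S11),((S4,S31),S45)),(S72,S71)),(S69,((S53,S16),S35))) (11 taxa).
The MRCA of S71 and S26 is the root, subtending the entire tree (18 taxa).
The first is nested inside the second, so S71 shares a more recent common ancestor with S35.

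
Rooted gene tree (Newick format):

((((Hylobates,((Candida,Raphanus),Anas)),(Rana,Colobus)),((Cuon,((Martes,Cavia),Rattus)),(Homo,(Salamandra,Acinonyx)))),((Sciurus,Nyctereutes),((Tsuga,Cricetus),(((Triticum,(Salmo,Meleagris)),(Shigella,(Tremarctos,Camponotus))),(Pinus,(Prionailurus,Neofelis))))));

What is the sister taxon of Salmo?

Salmo attaches to the tree at the node subtending (Salmo,Meleagris).
The other lineage descending from that same node — the sister group — is the single tip Meleagris.

Meleagris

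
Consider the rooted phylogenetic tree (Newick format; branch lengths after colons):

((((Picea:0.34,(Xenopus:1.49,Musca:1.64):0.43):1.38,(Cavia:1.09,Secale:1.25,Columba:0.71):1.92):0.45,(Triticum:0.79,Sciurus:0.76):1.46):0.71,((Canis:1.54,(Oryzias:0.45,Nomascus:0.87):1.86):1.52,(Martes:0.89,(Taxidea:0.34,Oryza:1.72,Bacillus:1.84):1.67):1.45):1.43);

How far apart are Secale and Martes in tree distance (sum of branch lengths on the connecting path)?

The path runs Secale → … → MRCA → … → Martes; the MRCA is the root of the tree.
Branch lengths along that path: 1.25 + 1.92 + 0.45 + 0.71 + 1.43 + 1.45 + 0.89 = 8.10.

8.10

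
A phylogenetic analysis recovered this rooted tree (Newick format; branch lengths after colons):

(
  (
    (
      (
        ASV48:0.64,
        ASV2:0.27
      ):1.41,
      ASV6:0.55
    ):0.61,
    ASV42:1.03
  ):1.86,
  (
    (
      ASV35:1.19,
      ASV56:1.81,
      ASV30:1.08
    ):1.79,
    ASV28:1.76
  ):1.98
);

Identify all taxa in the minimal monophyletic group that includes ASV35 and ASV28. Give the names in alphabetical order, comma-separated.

Tracing ASV35: it sits inside (ASV35,ASV56,ASV30).
Tracing ASV28: it sits inside ((ASV35,ASV56,ASV30),ASV28).
The smallest clade enclosing both is ((ASV35,ASV56,ASV30),ASV28); the answer is its 4 terminal taxa in alphabetical order.

ASV28, ASV30, ASV35, ASV56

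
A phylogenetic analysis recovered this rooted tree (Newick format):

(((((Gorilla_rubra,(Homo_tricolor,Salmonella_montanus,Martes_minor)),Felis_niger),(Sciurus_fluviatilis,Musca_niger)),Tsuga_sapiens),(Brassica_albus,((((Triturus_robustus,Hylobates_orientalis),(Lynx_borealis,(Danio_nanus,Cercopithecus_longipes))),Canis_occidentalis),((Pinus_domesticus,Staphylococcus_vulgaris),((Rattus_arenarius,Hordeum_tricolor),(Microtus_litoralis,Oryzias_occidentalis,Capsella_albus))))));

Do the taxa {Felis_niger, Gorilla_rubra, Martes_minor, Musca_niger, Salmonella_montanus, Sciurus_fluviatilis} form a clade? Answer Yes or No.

No

The MRCA of the listed taxa subtends (((Gorilla_rubra,(Homo_tricolor,Salmonella_montanus,Martes_minor)),Felis_niger),(Sciurus_fluviatilis,Musca_niger)).
That clade also contains Homo_tricolor, which is not in the proposed group, so the group is not monophyletic.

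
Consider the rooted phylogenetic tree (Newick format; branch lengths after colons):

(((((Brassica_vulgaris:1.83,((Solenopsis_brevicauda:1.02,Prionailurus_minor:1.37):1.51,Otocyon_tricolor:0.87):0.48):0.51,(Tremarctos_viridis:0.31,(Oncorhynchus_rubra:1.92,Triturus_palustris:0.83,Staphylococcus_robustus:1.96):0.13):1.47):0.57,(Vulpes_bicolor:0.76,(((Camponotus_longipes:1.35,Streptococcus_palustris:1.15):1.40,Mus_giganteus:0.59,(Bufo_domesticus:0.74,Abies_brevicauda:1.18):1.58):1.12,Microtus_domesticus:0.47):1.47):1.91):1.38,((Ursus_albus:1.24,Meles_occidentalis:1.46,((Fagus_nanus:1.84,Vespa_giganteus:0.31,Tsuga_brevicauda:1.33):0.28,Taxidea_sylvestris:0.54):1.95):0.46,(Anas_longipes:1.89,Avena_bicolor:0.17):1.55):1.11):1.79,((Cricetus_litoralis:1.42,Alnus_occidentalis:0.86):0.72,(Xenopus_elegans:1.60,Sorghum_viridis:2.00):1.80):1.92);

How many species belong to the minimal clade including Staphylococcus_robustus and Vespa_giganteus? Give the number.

23

The MRCA of Staphylococcus_robustus and Vespa_giganteus is the node subtending ((((Brassica_vulgaris,((Solenopsis_brevicauda,Prionailurus_minor),Otocyon_tricolor)),(Tremarctos_viridis,(Oncorhynchus_rubra,Triturus_palustris,Staphylococcus_robustus))),(Vulpes_bicolor,(((Camponotus_longipes,Streptococcus_palustris),Mus_giganteus,(Bufo_domesticus,Abies_brevicauda)),Microtus_domesticus))),((Ursus_albus,Meles_occidentalis,((Fagus_nanus,Vespa_giganteus,Tsuga_brevicauda),Taxidea_sylvestris)),(Anas_longipes,Avena_bicolor))).
That clade contains 23 terminal taxa: Abies_brevicauda, Anas_longipes, Avena_bicolor, Brassica_vulgaris, Bufo_domesticus, Camponotus_longipes, Fagus_nanus, Meles_occidentalis, Microtus_domesticus, Mus_giganteus, Oncorhynchus_rubra, Otocyon_tricolor, Prionailurus_minor, Solenopsis_brevicauda, Staphylococcus_robustus, Streptococcus_palustris, Taxidea_sylvestris, Tremarctos_viridis, Triturus_palustris, Tsuga_brevicauda, Ursus_albus, Vespa_giganteus, Vulpes_bicolor.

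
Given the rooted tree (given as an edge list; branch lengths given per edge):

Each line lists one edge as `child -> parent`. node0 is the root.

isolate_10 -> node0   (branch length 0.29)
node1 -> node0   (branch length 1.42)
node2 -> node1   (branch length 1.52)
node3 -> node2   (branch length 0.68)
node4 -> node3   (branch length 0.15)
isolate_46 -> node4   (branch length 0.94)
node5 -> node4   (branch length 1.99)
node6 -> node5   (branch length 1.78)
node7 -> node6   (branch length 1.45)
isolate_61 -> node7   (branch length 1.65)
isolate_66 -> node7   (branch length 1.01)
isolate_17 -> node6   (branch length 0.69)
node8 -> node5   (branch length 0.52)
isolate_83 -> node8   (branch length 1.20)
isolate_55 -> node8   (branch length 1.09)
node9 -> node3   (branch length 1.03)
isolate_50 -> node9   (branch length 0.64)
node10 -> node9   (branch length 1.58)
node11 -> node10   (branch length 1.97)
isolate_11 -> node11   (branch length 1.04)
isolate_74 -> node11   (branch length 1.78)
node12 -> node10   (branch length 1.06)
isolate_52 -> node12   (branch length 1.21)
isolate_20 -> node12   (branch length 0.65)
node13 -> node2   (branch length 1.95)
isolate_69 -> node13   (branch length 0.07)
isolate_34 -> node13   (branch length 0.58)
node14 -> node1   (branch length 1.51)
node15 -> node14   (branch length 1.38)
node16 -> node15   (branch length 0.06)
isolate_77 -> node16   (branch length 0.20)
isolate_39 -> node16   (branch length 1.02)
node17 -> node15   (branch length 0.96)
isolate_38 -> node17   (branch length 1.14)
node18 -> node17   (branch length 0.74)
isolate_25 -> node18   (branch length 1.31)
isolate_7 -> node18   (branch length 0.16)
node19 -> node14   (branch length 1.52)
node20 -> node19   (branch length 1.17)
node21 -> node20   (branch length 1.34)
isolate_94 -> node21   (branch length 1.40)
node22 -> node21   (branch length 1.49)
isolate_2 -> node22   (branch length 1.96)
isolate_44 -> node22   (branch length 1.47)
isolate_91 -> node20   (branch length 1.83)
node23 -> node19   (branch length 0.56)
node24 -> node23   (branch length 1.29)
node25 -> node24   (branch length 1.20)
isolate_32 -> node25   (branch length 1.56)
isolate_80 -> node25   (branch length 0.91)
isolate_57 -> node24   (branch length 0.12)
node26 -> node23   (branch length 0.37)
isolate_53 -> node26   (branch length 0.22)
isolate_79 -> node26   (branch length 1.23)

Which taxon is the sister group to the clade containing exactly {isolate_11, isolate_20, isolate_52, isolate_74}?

The clade containing exactly {isolate_11, isolate_20, isolate_52, isolate_74} attaches to the tree at the node subtending (isolate_50,((isolate_11,isolate_74),(isolate_52,isolate_20))).
The other lineage descending from that same node — the sister group — is the single tip isolate_50.

isolate_50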